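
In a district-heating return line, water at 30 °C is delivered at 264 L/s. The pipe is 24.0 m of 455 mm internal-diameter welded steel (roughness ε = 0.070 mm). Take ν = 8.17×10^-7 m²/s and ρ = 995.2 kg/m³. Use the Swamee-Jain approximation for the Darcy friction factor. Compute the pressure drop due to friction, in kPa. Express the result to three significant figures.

V = 4Q/(πD²) = 4·0.264/(π·0.455²) = 1.624 m/s
Re = VD/ν = 1.624·0.455/8.17×10^-7 = 9.04×10^5 → turbulent
ε/D = 0.070/455 = 1.54×10^-4
Swamee-Jain: f = 0.01433
h_f = f(L/D)V²/(2g) = 0.01433·(24.0/0.455)·1.624²/(2·9.81) = 0.1016 m
Δp = ρg·h_f = 995.2·9.81·0.1016 = 0.9917 kPa

Δp ≈ 0.992 kPa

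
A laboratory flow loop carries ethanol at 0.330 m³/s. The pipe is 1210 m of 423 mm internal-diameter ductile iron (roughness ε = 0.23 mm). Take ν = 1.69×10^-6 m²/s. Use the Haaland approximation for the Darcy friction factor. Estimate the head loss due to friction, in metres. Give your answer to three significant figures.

V = 4Q/(πD²) = 4·0.330/(π·0.423²) = 2.348 m/s
Re = VD/ν = 2.348·0.423/1.69×10^-6 = 5.88×10^5 → turbulent
ε/D = 0.23/423 = 5.44×10^-4
Haaland: f = 0.01774
h_f = f(L/D)V²/(2g) = 0.01774·(1210/0.423)·2.348²/(2·9.81) = 14.26 m

h_f ≈ 14.3 m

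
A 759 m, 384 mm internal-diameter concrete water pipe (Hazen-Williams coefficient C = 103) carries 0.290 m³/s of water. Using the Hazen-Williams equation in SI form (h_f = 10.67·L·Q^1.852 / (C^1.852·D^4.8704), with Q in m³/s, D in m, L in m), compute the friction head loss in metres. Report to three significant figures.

h_f = 10.67·759·0.290^1.852 / (103^1.852·0.384^4.8704) = 16.20 m

h_f ≈ 16.2 m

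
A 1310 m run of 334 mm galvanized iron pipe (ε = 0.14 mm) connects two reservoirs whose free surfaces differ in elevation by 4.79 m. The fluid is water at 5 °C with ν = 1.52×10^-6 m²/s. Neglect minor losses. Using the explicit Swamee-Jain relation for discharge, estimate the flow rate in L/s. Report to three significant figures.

Swamee-Jain (Type II): Q = -0.965·√(gD⁵h_f/L)·ln[ε/(3.7D) + √(3.17ν²L/(gD³h_f))]
√(gD⁵h_f/L) = √(9.81·0.334⁵·4.79/1310) = 0.01221
ε/(3.7D) = 1.13×10^-4; √(3.17ν²L/(gD³h_f)) = 7.40×10^-5
Q = -0.965·0.01221·ln(1.873×10^-4) = 0.1011 m³/s
Check: V = 1.15 m/s, Re = 2.54×10^5, f = 0.01809, h_f = 4.82 m ≈ 4.79 m ✓

Q ≈ 101 L/s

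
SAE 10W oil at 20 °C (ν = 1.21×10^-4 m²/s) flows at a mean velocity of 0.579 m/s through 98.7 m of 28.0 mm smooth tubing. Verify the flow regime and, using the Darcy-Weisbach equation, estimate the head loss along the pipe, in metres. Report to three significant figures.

h_f ≈ 28.8 m

Re = VD/ν = 0.579·0.02800/1.21×10^-4 = 134 → laminar (Re < 2300)
f = 64/Re = 0.4777
h_f = f(L/D)V²/(2g) = 0.4777·(98.7/0.02800)·0.579²/(2·9.81) = 28.77 m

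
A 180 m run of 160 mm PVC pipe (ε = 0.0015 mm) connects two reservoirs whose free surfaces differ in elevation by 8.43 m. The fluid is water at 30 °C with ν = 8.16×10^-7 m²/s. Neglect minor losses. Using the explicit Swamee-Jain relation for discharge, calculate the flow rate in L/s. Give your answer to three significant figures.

Swamee-Jain (Type II): Q = -0.965·√(gD⁵h_f/L)·ln[ε/(3.7D) + √(3.17ν²L/(gD³h_f))]
√(gD⁵h_f/L) = √(9.81·0.160⁵·8.43/180) = 0.006941
ε/(3.7D) = 2.53×10^-6; √(3.17ν²L/(gD³h_f)) = 3.35×10^-5
Q = -0.965·0.006941·ln(3.602×10^-5) = 0.06853 m³/s
Check: V = 3.41 m/s, Re = 6.68×10^5, f = 0.01262, h_f = 8.40 m ≈ 8.43 m ✓

Q ≈ 68.5 L/s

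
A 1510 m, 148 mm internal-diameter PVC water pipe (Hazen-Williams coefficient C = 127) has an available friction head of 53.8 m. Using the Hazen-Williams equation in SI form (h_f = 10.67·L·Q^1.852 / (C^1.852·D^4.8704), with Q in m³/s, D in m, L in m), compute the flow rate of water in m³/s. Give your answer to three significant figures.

Q ≈ 0.0384 m³/s

Rearranging: Q = [h_f·C^1.852·D^4.8704 / (10.67·L)]^(1/1.852)
Q = [53.8·127^1.852·0.148^4.8704 / (10.67·1510)]^0.540 = 0.03843 m³/s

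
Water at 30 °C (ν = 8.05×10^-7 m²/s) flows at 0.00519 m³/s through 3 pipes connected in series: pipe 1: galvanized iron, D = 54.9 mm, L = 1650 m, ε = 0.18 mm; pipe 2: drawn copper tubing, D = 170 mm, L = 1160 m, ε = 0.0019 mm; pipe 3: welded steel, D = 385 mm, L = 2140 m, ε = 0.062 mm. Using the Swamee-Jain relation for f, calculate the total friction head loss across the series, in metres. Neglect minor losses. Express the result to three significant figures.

H ≈ 206 m

Pipe 1: V = 2.192 m/s, Re = 1.50×10^5, ε/D = 0.00328, f = 0.02788, h_1 = f(L/D)V²/2g = 205.3 m
Pipe 2: V = 0.2287 m/s, Re = 4.83×10^4, ε/D = 1.12×10^-5, f = 0.02097, h_2 = f(L/D)V²/2g = 0.3813 m
Pipe 3: V = 0.04458 m/s, Re = 2.13×10^4, ε/D = 1.61×10^-4, f = 0.02582, h_3 = f(L/D)V²/2g = 0.01454 m
Series → Q common, losses add: H = Σh = 205.7 m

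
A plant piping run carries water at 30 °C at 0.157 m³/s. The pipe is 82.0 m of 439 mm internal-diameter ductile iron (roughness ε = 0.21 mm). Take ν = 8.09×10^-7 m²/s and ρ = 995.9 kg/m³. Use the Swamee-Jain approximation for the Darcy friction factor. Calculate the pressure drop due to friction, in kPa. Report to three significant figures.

Δp ≈ 1.75 kPa

V = 4Q/(πD²) = 4·0.157/(π·0.439²) = 1.037 m/s
Re = VD/ν = 1.037·0.439/8.09×10^-7 = 5.63×10^5 → turbulent
ε/D = 0.21/439 = 4.78×10^-4
Swamee-Jain: f = 0.01754
h_f = f(L/D)V²/(2g) = 0.01754·(82.0/0.439)·1.037²/(2·9.81) = 0.1796 m
Δp = ρg·h_f = 995.9·9.81·0.1796 = 1.755 kPa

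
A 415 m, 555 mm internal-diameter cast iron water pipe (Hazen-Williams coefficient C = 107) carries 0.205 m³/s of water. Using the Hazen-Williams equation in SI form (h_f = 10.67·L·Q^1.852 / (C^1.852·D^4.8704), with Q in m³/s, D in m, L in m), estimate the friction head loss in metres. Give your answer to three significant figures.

h_f ≈ 0.722 m

h_f = 10.67·415·0.205^1.852 / (107^1.852·0.555^4.8704) = 0.7220 m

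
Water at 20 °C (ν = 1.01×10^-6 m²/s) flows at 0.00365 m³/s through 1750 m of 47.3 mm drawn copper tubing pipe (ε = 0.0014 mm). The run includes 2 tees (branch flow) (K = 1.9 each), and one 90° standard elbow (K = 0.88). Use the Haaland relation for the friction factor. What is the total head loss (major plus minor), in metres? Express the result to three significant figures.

H_L ≈ 148 m

V = 4Q/(πD²) = 2.077 m/s; V²/2g = 0.2199 m
Re = 9.73×10^4, ε/D = 2.96×10^-5 → f = 0.01804 (Haaland)
Major: h_f = f(L/D)·V²/2g = 0.01804·36998·0.2199 = 146.8 m
Minor: ΣK = 4.68; h_m = ΣK·V²/2g = 1.029 m
Total H_L = 146.8 + 1.029 = 147.8 m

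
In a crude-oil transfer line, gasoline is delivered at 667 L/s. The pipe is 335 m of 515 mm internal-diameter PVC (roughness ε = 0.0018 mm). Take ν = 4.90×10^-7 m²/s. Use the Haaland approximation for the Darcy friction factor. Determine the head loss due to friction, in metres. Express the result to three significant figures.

V = 4Q/(πD²) = 4·0.667/(π·0.515²) = 3.202 m/s
Re = VD/ν = 3.202·0.515/4.90×10^-7 = 3.37×10^6 → turbulent
ε/D = 0.0018/515 = 3.50×10^-6
Haaland: f = 0.009680
h_f = f(L/D)V²/(2g) = 0.009680·(335/0.515)·3.202²/(2·9.81) = 3.290 m

h_f ≈ 3.29 m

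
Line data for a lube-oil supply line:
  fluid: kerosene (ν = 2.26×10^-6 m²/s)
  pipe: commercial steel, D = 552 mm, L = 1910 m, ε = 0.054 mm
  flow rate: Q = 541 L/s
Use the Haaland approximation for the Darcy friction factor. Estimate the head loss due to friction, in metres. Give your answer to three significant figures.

V = 4Q/(πD²) = 4·0.541/(π·0.552²) = 2.261 m/s
Re = VD/ν = 2.261·0.552/2.26×10^-6 = 5.52×10^5 → turbulent
ε/D = 0.054/552 = 9.78×10^-5
Haaland: f = 0.01408
h_f = f(L/D)V²/(2g) = 0.01408·(1910/0.552)·2.261²/(2·9.81) = 12.69 m

h_f ≈ 12.7 m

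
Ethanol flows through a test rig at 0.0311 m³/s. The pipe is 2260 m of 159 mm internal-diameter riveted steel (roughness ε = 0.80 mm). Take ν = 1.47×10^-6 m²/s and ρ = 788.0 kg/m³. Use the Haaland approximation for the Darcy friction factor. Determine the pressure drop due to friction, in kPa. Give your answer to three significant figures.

V = 4Q/(πD²) = 4·0.0311/(π·0.159²) = 1.566 m/s
Re = VD/ν = 1.566·0.159/1.47×10^-6 = 1.69×10^5 → turbulent
ε/D = 0.80/159 = 0.00503
Haaland: f = 0.03099
h_f = f(L/D)V²/(2g) = 0.03099·(2260/0.159)·1.566²/(2·9.81) = 55.08 m
Δp = ρg·h_f = 788.0·9.81·55.08 = 425.8 kPa

Δp ≈ 426 kPa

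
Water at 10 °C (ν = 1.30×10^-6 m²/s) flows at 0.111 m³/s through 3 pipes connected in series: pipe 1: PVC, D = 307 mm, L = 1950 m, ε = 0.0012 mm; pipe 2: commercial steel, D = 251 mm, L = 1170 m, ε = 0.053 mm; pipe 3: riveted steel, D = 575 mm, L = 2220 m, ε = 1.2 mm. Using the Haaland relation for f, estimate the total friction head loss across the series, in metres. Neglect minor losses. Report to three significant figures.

Pipe 1: V = 1.500 m/s, Re = 3.54×10^5, ε/D = 3.91×10^-6, f = 0.01394, h_1 = f(L/D)V²/2g = 10.15 m
Pipe 2: V = 2.243 m/s, Re = 4.33×10^5, ε/D = 2.11×10^-4, f = 0.01558, h_2 = f(L/D)V²/2g = 18.63 m
Pipe 3: V = 0.4275 m/s, Re = 1.89×10^5, ε/D = 0.00209, f = 0.02454, h_3 = f(L/D)V²/2g = 0.8824 m
Series → Q common, losses add: H = Σh = 29.66 m

H ≈ 29.7 m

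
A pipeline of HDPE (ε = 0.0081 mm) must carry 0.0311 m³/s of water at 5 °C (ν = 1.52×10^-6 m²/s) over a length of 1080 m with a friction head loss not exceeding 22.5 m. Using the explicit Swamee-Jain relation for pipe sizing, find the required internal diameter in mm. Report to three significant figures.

D ≈ 146 mm

Swamee-Jain (Type III): D = 0.66·[ε^1.25·(LQ²/(gh_f))^4.75 + ν·Q^9.4·(L/(gh_f))^5.2]^0.04
LQ²/(gh_f) = 0.004733; L/(gh_f) = 4.893
Term 1 = ε^1.25·(…)^4.75 = 3.91×10^-18; Term 2 = ν·Q^9.4·(…)^5.2 = 3.98×10^-17
D = 0.66·(3.91×10^-18 + 3.98×10^-17)^0.04 = 0.1463 m = 146 mm
Check: V = 1.85 m/s, Re = 1.78×10^5, f = 0.01635, h_f = 21.1 m ≈ 22.5 m ✓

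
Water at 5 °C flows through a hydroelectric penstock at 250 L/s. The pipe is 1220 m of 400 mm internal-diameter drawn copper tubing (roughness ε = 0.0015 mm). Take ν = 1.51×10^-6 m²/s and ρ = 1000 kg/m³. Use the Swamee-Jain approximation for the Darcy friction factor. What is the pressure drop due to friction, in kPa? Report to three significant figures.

Δp ≈ 78.7 kPa

V = 4Q/(πD²) = 4·0.250/(π·0.400²) = 1.989 m/s
Re = VD/ν = 1.989·0.400/1.51×10^-6 = 5.27×10^5 → turbulent
ε/D = 0.0015/400 = 3.75×10^-6
Swamee-Jain: f = 0.01303
h_f = f(L/D)V²/(2g) = 0.01303·(1220/0.400)·1.989²/(2·9.81) = 8.018 m
Δp = ρg·h_f = 1000·9.81·8.018 = 78.65 kPa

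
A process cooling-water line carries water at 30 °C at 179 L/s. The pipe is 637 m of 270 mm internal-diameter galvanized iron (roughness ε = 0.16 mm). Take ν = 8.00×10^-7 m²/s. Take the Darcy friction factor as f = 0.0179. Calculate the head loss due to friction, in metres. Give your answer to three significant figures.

V = 4Q/(πD²) = 4·0.179/(π·0.270²) = 3.126 m/s
h_f = f(L/D)V²/(2g) = 0.01790·(637/0.270)·3.126²/(2·9.81) = 21.04 m

h_f ≈ 21.0 m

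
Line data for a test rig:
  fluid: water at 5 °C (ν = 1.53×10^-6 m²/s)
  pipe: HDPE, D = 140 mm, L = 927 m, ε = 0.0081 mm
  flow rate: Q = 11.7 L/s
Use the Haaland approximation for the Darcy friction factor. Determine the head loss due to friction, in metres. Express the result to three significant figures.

V = 4Q/(πD²) = 4·0.0117/(π·0.140²) = 0.7600 m/s
Re = VD/ν = 0.7600·0.140/1.53×10^-6 = 6.95×10^4 → turbulent
ε/D = 0.0081/140 = 5.79×10^-5
Haaland: f = 0.01945
h_f = f(L/D)V²/(2g) = 0.01945·(927/0.140)·0.7600²/(2·9.81) = 3.792 m

h_f ≈ 3.79 m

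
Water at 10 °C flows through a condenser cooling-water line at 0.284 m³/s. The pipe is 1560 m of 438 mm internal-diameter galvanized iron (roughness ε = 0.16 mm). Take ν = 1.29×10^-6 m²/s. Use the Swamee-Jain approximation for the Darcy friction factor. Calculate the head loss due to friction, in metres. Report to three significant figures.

h_f ≈ 10.7 m

V = 4Q/(πD²) = 4·0.284/(π·0.438²) = 1.885 m/s
Re = VD/ν = 1.885·0.438/1.29×10^-6 = 6.40×10^5 → turbulent
ε/D = 0.16/438 = 3.65×10^-4
Swamee-Jain: f = 0.01664
h_f = f(L/D)V²/(2g) = 0.01664·(1560/0.438)·1.885²/(2·9.81) = 10.73 m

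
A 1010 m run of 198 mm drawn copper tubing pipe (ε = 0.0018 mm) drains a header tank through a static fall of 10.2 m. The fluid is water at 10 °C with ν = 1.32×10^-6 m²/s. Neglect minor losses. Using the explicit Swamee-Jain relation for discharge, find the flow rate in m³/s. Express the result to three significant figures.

Swamee-Jain (Type II): Q = -0.965·√(gD⁵h_f/L)·ln[ε/(3.7D) + √(3.17ν²L/(gD³h_f))]
√(gD⁵h_f/L) = √(9.81·0.198⁵·10.2/1010) = 0.005491
ε/(3.7D) = 2.46×10^-6; √(3.17ν²L/(gD³h_f)) = 8.47×10^-5
Q = -0.965·0.005491·ln(8.721×10^-5) = 0.04953 m³/s
Check: V = 1.61 m/s, Re = 2.41×10^5, f = 0.01507, h_f = 10.1 m ≈ 10.2 m ✓

Q ≈ 0.0495 m³/s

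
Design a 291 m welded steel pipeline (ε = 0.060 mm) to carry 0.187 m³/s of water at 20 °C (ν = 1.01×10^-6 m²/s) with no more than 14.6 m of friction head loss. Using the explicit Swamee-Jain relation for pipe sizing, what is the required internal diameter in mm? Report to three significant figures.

D ≈ 248 mm

Swamee-Jain (Type III): D = 0.66·[ε^1.25·(LQ²/(gh_f))^4.75 + ν·Q^9.4·(L/(gh_f))^5.2]^0.04
LQ²/(gh_f) = 0.07105; L/(gh_f) = 2.032
Term 1 = ε^1.25·(…)^4.75 = 1.85×10^-11; Term 2 = ν·Q^9.4·(…)^5.2 = 5.76×10^-12
D = 0.66·(1.85×10^-11 + 5.76×10^-12)^0.04 = 0.2483 m = 248 mm
Check: V = 3.86 m/s, Re = 9.49×10^5, f = 0.01525, h_f = 13.6 m ≈ 14.6 m ✓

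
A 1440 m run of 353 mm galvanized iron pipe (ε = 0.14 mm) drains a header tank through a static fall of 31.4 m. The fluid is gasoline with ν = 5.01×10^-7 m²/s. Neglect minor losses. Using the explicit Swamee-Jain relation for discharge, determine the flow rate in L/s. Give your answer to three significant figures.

Q ≈ 299 L/s

Swamee-Jain (Type II): Q = -0.965·√(gD⁵h_f/L)·ln[ε/(3.7D) + √(3.17ν²L/(gD³h_f))]
√(gD⁵h_f/L) = √(9.81·0.353⁵·31.4/1440) = 0.03424
ε/(3.7D) = 1.07×10^-4; √(3.17ν²L/(gD³h_f)) = 9.20×10^-6
Q = -0.965·0.03424·ln(1.164×10^-4) = 0.2993 m³/s
Check: V = 3.06 m/s, Re = 2.15×10^6, f = 0.01622, h_f = 31.5 m ≈ 31.4 m ✓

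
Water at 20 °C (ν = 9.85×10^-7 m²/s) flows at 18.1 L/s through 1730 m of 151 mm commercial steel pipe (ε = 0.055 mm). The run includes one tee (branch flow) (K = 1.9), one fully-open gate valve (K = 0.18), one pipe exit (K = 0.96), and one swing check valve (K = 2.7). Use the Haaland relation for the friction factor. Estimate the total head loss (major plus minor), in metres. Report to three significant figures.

H_L ≈ 11.3 m

V = 4Q/(πD²) = 1.011 m/s; V²/2g = 0.05207 m
Re = 1.55×10^5, ε/D = 3.64×10^-4 → f = 0.01840 (Haaland)
Major: h_f = f(L/D)·V²/2g = 0.01840·11457·0.05207 = 10.98 m
Minor: ΣK = 5.74; h_m = ΣK·V²/2g = 0.2989 m
Total H_L = 10.98 + 0.2989 = 11.27 m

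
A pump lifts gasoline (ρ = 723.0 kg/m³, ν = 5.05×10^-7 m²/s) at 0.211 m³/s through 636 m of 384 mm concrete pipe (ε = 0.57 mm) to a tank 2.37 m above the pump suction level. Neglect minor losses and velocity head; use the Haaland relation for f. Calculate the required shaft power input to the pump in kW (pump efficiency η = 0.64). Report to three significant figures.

V = 4Q/(πD²) = 1.822 m/s; Re = 1.39×10^6; ε/D = 0.00148; f = 0.02186
h_f = f(L/D)V²/2g = 6.125 m
Total head H = z + h_f = 2.37 + 6.125 = 8.495 m
P_hyd = ρgQH = 723.0·9.81·0.211·8.495 = 12.71 kW
P_shaft = P_hyd/η = 12.71/0.64 = 19.86 kW

P_shaft ≈ 19.9 kW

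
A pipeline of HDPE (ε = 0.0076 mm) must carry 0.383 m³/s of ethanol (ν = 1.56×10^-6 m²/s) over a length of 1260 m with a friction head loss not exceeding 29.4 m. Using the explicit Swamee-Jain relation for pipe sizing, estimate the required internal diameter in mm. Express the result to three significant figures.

Swamee-Jain (Type III): D = 0.66·[ε^1.25·(LQ²/(gh_f))^4.75 + ν·Q^9.4·(L/(gh_f))^5.2]^0.04
LQ²/(gh_f) = 0.6408; L/(gh_f) = 4.369
Term 1 = ε^1.25·(…)^4.75 = 4.82×10^-8; Term 2 = ν·Q^9.4·(…)^5.2 = 4.03×10^-7
D = 0.66·(4.82×10^-8 + 4.03×10^-7)^0.04 = 0.3679 m = 368 mm
Check: V = 3.60 m/s, Re = 8.50×10^5, f = 0.01238, h_f = 28.1 m ≈ 29.4 m ✓

D ≈ 368 mm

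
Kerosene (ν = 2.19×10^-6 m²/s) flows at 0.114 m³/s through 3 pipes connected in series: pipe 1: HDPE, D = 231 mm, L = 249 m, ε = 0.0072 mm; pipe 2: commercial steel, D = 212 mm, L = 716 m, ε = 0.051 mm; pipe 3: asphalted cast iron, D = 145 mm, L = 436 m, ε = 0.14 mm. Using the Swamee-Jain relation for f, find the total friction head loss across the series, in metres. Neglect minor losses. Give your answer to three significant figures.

H ≈ 184 m

Pipe 1: V = 2.720 m/s, Re = 2.87×10^5, ε/D = 3.12×10^-5, f = 0.01484, h_1 = f(L/D)V²/2g = 6.034 m
Pipe 2: V = 3.230 m/s, Re = 3.13×10^5, ε/D = 2.41×10^-4, f = 0.01656, h_2 = f(L/D)V²/2g = 29.73 m
Pipe 3: V = 6.904 m/s, Re = 4.57×10^5, ε/D = 9.66×10^-4, f = 0.02026, h_3 = f(L/D)V²/2g = 148.0 m
Series → Q common, losses add: H = Σh = 183.8 m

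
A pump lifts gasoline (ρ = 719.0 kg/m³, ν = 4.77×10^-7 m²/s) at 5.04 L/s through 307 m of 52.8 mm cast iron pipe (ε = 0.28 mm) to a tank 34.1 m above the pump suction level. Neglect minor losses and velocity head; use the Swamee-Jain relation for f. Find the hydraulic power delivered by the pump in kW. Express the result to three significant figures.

P_hyd ≈ 2.97 kW

V = 4Q/(πD²) = 2.302 m/s; Re = 2.55×10^5; ε/D = 0.00530; f = 0.03142
h_f = f(L/D)V²/2g = 49.34 m
Total head H = z + h_f = 34.1 + 49.34 = 83.44 m
P_hyd = ρgQH = 719.0·9.81·0.00504·83.44 = 2.966 kW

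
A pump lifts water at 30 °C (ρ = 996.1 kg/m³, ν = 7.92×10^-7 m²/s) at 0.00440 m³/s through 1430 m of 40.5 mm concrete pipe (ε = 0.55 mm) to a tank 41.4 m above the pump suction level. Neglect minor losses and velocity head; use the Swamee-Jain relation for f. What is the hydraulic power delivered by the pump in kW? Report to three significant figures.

P_hyd ≈ 40.2 kW

V = 4Q/(πD²) = 3.415 m/s; Re = 1.75×10^5; ε/D = 0.0136; f = 0.04260
h_f = f(L/D)V²/2g = 894.3 m
Total head H = z + h_f = 41.4 + 894.3 = 935.7 m
P_hyd = ρgQH = 996.1·9.81·0.00440·935.7 = 40.23 kW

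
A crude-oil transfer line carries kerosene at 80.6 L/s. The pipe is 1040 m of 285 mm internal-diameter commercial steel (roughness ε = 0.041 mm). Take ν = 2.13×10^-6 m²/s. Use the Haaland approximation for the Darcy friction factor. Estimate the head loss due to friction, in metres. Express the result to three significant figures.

V = 4Q/(πD²) = 4·0.0806/(π·0.285²) = 1.263 m/s
Re = VD/ν = 1.263·0.285/2.13×10^-6 = 1.69×10^5 → turbulent
ε/D = 0.041/285 = 1.44×10^-4
Haaland: f = 0.01692
h_f = f(L/D)V²/(2g) = 0.01692·(1040/0.285)·1.263²/(2·9.81) = 5.023 m

h_f ≈ 5.02 m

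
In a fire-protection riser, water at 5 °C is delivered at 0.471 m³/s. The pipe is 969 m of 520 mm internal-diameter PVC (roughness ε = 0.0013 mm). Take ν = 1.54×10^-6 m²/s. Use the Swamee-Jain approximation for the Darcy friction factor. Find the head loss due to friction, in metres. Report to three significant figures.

h_f ≈ 5.72 m

V = 4Q/(πD²) = 4·0.471/(π·0.520²) = 2.218 m/s
Re = VD/ν = 2.218·0.520/1.54×10^-6 = 7.49×10^5 → turbulent
ε/D = 0.0013/520 = 2.50×10^-6
Swamee-Jain: f = 0.01225
h_f = f(L/D)V²/(2g) = 0.01225·(969/0.520)·2.218²/(2·9.81) = 5.721 m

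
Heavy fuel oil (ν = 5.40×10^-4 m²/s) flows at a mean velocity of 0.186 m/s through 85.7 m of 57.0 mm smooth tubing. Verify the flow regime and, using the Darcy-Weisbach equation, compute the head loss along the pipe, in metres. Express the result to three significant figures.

Re = VD/ν = 0.186·0.05700/5.40×10^-4 = 19.6 → laminar (Re < 2300)
f = 64/Re = 3.260
h_f = f(L/D)V²/(2g) = 3.260·(85.7/0.05700)·0.186²/(2·9.81) = 8.642 m

h_f ≈ 8.64 m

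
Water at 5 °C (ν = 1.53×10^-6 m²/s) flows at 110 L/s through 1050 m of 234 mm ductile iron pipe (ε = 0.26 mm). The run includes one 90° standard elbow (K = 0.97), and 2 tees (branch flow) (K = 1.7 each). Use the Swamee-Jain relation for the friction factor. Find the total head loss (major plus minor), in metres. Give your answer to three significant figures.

V = 4Q/(πD²) = 2.558 m/s; V²/2g = 0.3335 m
Re = 3.91×10^5, ε/D = 0.00111 → f = 0.02098 (Swamee-Jain)
Major: h_f = f(L/D)·V²/2g = 0.02098·4487·0.3335 = 31.40 m
Minor: ΣK = 4.37; h_m = ΣK·V²/2g = 1.457 m
Total H_L = 31.40 + 1.457 = 32.86 m

H_L ≈ 32.9 m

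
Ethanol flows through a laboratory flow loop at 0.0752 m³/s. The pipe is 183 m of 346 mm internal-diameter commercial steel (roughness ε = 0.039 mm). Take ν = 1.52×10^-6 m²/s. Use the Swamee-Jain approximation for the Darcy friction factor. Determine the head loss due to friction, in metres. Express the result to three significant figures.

h_f ≈ 0.289 m

V = 4Q/(πD²) = 4·0.0752/(π·0.346²) = 0.7998 m/s
Re = VD/ν = 0.7998·0.346/1.52×10^-6 = 1.82×10^5 → turbulent
ε/D = 0.039/346 = 1.13×10^-4
Swamee-Jain: f = 0.01673
h_f = f(L/D)V²/(2g) = 0.01673·(183/0.346)·0.7998²/(2·9.81) = 0.2885 m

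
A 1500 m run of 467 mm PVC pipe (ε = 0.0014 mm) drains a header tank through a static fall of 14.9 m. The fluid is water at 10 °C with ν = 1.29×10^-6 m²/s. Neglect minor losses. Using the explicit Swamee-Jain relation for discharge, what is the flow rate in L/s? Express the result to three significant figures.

Q ≈ 478 L/s

Swamee-Jain (Type II): Q = -0.965·√(gD⁵h_f/L)·ln[ε/(3.7D) + √(3.17ν²L/(gD³h_f))]
√(gD⁵h_f/L) = √(9.81·0.467⁵·14.9/1500) = 0.04652
ε/(3.7D) = 8.10×10^-7; √(3.17ν²L/(gD³h_f)) = 2.31×10^-5
Q = -0.965·0.04652·ln(2.387×10^-5) = 0.4778 m³/s
Check: V = 2.79 m/s, Re = 1.01×10^6, f = 0.01166, h_f = 14.9 m ≈ 14.9 m ✓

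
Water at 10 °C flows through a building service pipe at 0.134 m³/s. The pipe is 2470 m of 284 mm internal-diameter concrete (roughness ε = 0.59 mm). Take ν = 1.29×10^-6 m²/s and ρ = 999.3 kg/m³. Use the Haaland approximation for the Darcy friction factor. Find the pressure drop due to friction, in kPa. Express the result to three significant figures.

V = 4Q/(πD²) = 4·0.134/(π·0.284²) = 2.115 m/s
Re = VD/ν = 2.115·0.284/1.29×10^-6 = 4.66×10^5 → turbulent
ε/D = 0.59/284 = 0.00208
Haaland: f = 0.02404
h_f = f(L/D)V²/(2g) = 0.02404·(2470/0.284)·2.115²/(2·9.81) = 47.69 m
Δp = ρg·h_f = 999.3·9.81·47.69 = 467.5 kPa

Δp ≈ 468 kPa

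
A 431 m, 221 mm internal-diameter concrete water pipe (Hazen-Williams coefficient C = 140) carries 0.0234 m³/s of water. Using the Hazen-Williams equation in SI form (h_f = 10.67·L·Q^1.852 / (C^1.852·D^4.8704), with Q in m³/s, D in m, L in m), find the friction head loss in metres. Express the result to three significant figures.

h_f ≈ 0.726 m

h_f = 10.67·431·0.0234^1.852 / (140^1.852·0.221^4.8704) = 0.7259 m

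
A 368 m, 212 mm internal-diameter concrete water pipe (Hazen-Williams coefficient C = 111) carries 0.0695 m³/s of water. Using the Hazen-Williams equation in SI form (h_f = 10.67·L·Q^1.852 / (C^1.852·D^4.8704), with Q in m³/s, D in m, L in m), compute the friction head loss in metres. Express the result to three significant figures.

h_f ≈ 8.76 m

h_f = 10.67·368·0.0695^1.852 / (111^1.852·0.212^4.8704) = 8.759 m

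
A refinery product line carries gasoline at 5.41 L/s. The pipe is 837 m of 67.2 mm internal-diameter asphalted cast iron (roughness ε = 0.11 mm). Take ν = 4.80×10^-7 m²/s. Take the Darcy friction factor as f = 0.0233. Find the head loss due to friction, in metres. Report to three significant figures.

V = 4Q/(πD²) = 4·0.00541/(π·0.0672²) = 1.525 m/s
h_f = f(L/D)V²/(2g) = 0.02330·(837/0.0672)·1.525²/(2·9.81) = 34.42 m

h_f ≈ 34.4 m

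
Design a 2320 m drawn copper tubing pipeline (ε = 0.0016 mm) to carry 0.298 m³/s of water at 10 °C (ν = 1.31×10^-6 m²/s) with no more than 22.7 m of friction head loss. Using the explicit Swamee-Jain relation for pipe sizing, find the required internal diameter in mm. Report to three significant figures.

Swamee-Jain (Type III): D = 0.66·[ε^1.25·(LQ²/(gh_f))^4.75 + ν·Q^9.4·(L/(gh_f))^5.2]^0.04
LQ²/(gh_f) = 0.9252; L/(gh_f) = 10.42
Term 1 = ε^1.25·(…)^4.75 = 3.93×10^-8; Term 2 = ν·Q^9.4·(…)^5.2 = 2.93×10^-6
D = 0.66·(3.93×10^-8 + 2.93×10^-6)^0.04 = 0.3967 m = 397 mm
Check: V = 2.41 m/s, Re = 7.30×10^5, f = 0.01233, h_f = 21.4 m ≈ 22.7 m ✓

D ≈ 397 mm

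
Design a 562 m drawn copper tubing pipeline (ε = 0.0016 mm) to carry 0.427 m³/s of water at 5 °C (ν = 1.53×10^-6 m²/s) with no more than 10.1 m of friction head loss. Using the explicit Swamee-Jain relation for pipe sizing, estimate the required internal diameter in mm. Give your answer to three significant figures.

Swamee-Jain (Type III): D = 0.66·[ε^1.25·(LQ²/(gh_f))^4.75 + ν·Q^9.4·(L/(gh_f))^5.2]^0.04
LQ²/(gh_f) = 1.034; L/(gh_f) = 5.672
Term 1 = ε^1.25·(…)^4.75 = 6.68×10^-8; Term 2 = ν·Q^9.4·(…)^5.2 = 4.27×10^-6
D = 0.66·(6.68×10^-8 + 4.27×10^-6)^0.04 = 0.4027 m = 403 mm
Check: V = 3.35 m/s, Re = 8.82×10^5, f = 0.01195, h_f = 9.55 m ≈ 10.1 m ✓

D ≈ 403 mm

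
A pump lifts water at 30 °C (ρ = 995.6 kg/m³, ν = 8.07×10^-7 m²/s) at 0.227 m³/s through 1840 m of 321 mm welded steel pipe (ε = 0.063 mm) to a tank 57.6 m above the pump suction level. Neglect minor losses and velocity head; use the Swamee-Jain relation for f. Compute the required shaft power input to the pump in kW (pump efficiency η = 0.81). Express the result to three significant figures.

V = 4Q/(πD²) = 2.805 m/s; Re = 1.12×10^6; ε/D = 1.96×10^-4; f = 0.01464
h_f = f(L/D)V²/2g = 33.65 m
Total head H = z + h_f = 57.6 + 33.65 = 91.25 m
P_hyd = ρgQH = 995.6·9.81·0.227·91.25 = 202.3 kW
P_shaft = P_hyd/η = 202.3/0.81 = 249.8 kW

P_shaft ≈ 250 kW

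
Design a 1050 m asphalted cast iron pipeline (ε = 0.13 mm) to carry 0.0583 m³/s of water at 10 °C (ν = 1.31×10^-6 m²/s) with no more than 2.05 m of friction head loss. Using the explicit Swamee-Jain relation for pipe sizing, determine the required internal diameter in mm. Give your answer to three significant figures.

Swamee-Jain (Type III): D = 0.66·[ε^1.25·(LQ²/(gh_f))^4.75 + ν·Q^9.4·(L/(gh_f))^5.2]^0.04
LQ²/(gh_f) = 0.1775; L/(gh_f) = 52.21
Term 1 = ε^1.25·(…)^4.75 = 3.76×10^-9; Term 2 = ν·Q^9.4·(…)^5.2 = 2.80×10^-9
D = 0.66·(3.76×10^-9 + 2.80×10^-9)^0.04 = 0.3106 m = 311 mm
Check: V = 0.769 m/s, Re = 1.82×10^5, f = 0.01866, h_f = 1.90 m ≈ 2.05 m ✓

D ≈ 311 mm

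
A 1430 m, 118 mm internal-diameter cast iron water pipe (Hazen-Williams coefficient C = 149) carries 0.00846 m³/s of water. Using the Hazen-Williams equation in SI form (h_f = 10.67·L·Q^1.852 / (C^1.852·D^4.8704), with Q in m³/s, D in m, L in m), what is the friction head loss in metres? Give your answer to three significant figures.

h_f ≈ 6.93 m

h_f = 10.67·1430·0.00846^1.852 / (149^1.852·0.118^4.8704) = 6.927 m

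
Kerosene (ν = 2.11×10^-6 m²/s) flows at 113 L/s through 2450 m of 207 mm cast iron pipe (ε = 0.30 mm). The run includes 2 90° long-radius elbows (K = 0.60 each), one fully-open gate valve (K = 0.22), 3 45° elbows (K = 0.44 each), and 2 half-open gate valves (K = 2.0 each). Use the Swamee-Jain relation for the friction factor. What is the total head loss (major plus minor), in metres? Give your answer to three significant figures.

V = 4Q/(πD²) = 3.358 m/s; V²/2g = 0.5746 m
Re = 3.29×10^5, ε/D = 0.00145 → f = 0.02237 (Swamee-Jain)
Major: h_f = f(L/D)·V²/2g = 0.02237·11836·0.5746 = 152.1 m
Minor: ΣK = 6.74; h_m = ΣK·V²/2g = 3.873 m
Total H_L = 152.1 + 3.873 = 156.0 m

H_L ≈ 156 m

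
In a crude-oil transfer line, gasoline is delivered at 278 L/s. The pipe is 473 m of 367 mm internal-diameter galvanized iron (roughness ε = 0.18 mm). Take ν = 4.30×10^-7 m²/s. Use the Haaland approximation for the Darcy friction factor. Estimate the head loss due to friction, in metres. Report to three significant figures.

V = 4Q/(πD²) = 4·0.278/(π·0.367²) = 2.628 m/s
Re = VD/ν = 2.628·0.367/4.30×10^-7 = 2.24×10^6 → turbulent
ε/D = 0.18/367 = 4.90×10^-4
Haaland: f = 0.01686
h_f = f(L/D)V²/(2g) = 0.01686·(473/0.367)·2.628²/(2·9.81) = 7.651 m

h_f ≈ 7.65 m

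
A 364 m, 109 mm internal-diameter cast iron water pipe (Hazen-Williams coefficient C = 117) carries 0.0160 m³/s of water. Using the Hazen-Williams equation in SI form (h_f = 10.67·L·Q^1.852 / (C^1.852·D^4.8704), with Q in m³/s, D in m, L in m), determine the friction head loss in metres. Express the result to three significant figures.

h_f ≈ 13.2 m

h_f = 10.67·364·0.0160^1.852 / (117^1.852·0.109^4.8704) = 13.22 m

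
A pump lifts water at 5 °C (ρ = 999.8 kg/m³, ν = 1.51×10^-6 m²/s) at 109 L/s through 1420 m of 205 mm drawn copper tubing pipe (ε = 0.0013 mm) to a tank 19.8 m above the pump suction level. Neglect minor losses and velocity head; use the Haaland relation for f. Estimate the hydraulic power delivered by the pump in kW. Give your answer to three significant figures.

P_hyd ≈ 76.3 kW

V = 4Q/(πD²) = 3.302 m/s; Re = 4.48×10^5; ε/D = 6.34×10^-6; f = 0.01339
h_f = f(L/D)V²/2g = 51.54 m
Total head H = z + h_f = 19.8 + 51.54 = 71.34 m
P_hyd = ρgQH = 999.8·9.81·0.109·71.34 = 76.27 kW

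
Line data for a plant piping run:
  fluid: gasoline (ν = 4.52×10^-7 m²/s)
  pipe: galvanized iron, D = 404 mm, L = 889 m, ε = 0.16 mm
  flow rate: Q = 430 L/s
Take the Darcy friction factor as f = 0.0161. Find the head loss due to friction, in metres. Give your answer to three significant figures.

h_f ≈ 20.3 m

V = 4Q/(πD²) = 4·0.430/(π·0.404²) = 3.354 m/s
h_f = f(L/D)V²/(2g) = 0.01610·(889/0.404)·3.354²/(2·9.81) = 20.32 m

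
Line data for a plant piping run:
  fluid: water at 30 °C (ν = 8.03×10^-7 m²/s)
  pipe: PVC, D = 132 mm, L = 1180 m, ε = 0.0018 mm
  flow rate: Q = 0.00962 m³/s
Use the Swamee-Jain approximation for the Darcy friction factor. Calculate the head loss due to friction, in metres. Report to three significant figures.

V = 4Q/(πD²) = 4·0.00962/(π·0.132²) = 0.7030 m/s
Re = VD/ν = 0.7030·0.132/8.03×10^-7 = 1.16×10^5 → turbulent
ε/D = 0.0018/132 = 1.36×10^-5
Swamee-Jain: f = 0.01743
h_f = f(L/D)V²/(2g) = 0.01743·(1180/0.132)·0.7030²/(2·9.81) = 3.924 m

h_f ≈ 3.92 m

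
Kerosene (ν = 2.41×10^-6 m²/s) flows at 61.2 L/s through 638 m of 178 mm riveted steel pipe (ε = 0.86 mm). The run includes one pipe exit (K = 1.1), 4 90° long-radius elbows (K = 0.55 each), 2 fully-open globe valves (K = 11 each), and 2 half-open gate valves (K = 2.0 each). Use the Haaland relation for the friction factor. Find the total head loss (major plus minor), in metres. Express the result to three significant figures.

H_L ≈ 42.8 m

V = 4Q/(πD²) = 2.459 m/s; V²/2g = 0.3083 m
Re = 1.82×10^5, ε/D = 0.00483 → f = 0.03060 (Haaland)
Major: h_f = f(L/D)·V²/2g = 0.03060·3584·0.3083 = 33.81 m
Minor: ΣK = 29.3; h_m = ΣK·V²/2g = 9.033 m
Total H_L = 33.81 + 9.033 = 42.84 m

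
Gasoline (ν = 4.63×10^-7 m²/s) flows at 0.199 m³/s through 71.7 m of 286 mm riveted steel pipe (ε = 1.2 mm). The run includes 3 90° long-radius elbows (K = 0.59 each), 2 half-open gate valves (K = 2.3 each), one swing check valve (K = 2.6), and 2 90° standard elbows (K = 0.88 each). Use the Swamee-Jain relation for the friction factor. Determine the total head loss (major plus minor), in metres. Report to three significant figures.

V = 4Q/(πD²) = 3.098 m/s; V²/2g = 0.4891 m
Re = 1.91×10^6, ε/D = 0.00420 → f = 0.02891 (Swamee-Jain)
Major: h_f = f(L/D)·V²/2g = 0.02891·250.7·0.4891 = 3.545 m
Minor: ΣK = 10.7; h_m = ΣK·V²/2g = 5.248 m
Total H_L = 3.545 + 5.248 = 8.793 m

H_L ≈ 8.79 m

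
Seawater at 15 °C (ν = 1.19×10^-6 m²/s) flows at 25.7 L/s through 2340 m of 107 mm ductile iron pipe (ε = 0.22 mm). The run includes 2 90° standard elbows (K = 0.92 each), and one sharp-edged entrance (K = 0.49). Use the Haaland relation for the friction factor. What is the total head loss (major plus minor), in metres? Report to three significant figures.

V = 4Q/(πD²) = 2.858 m/s; V²/2g = 0.4163 m
Re = 2.57×10^5, ε/D = 0.00206 → f = 0.02425 (Haaland)
Major: h_f = f(L/D)·V²/2g = 0.02425·21869·0.4163 = 220.8 m
Minor: ΣK = 2.33; h_m = ΣK·V²/2g = 0.9701 m
Total H_L = 220.8 + 0.9701 = 221.7 m

H_L ≈ 222 m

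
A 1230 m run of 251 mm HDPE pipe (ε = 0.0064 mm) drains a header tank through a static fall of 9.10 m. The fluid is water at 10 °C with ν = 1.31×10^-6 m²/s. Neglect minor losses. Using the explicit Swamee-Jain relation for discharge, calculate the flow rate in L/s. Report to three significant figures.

Swamee-Jain (Type II): Q = -0.965·√(gD⁵h_f/L)·ln[ε/(3.7D) + √(3.17ν²L/(gD³h_f))]
√(gD⁵h_f/L) = √(9.81·0.251⁵·9.10/1230) = 0.008503
ε/(3.7D) = 6.89×10^-6; √(3.17ν²L/(gD³h_f)) = 6.88×10^-5
Q = -0.965·0.008503·ln(7.574×10^-5) = 0.07786 m³/s
Check: V = 1.57 m/s, Re = 3.01×10^5, f = 0.01466, h_f = 9.06 m ≈ 9.10 m ✓

Q ≈ 77.9 L/s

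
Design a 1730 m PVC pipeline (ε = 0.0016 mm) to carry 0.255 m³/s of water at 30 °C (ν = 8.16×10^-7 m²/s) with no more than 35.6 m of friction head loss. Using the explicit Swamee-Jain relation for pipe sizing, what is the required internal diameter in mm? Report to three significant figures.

D ≈ 315 mm

Swamee-Jain (Type III): D = 0.66·[ε^1.25·(LQ²/(gh_f))^4.75 + ν·Q^9.4·(L/(gh_f))^5.2]^0.04
LQ²/(gh_f) = 0.3221; L/(gh_f) = 4.954
Term 1 = ε^1.25·(…)^4.75 = 2.62×10^-10; Term 2 = ν·Q^9.4·(…)^5.2 = 8.85×10^-9
D = 0.66·(2.62×10^-10 + 8.85×10^-9)^0.04 = 0.3147 m = 315 mm
Check: V = 3.28 m/s, Re = 1.26×10^6, f = 0.01131, h_f = 34.0 m ≈ 35.6 m ✓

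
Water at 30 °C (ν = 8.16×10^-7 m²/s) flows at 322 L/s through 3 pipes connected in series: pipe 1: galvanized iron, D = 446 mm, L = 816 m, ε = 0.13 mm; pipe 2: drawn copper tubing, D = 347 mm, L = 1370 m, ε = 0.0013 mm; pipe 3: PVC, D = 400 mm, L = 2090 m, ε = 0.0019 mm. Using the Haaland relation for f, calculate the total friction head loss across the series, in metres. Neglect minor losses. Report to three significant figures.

H ≈ 51.4 m

Pipe 1: V = 2.061 m/s, Re = 1.13×10^6, ε/D = 2.91×10^-4, f = 0.01546, h_1 = f(L/D)V²/2g = 6.123 m
Pipe 2: V = 3.405 m/s, Re = 1.45×10^6, ε/D = 3.75×10^-6, f = 0.01098, h_2 = f(L/D)V²/2g = 25.61 m
Pipe 3: V = 2.562 m/s, Re = 1.26×10^6, ε/D = 4.75×10^-6, f = 0.01125, h_3 = f(L/D)V²/2g = 19.67 m
Series → Q common, losses add: H = Σh = 51.41 m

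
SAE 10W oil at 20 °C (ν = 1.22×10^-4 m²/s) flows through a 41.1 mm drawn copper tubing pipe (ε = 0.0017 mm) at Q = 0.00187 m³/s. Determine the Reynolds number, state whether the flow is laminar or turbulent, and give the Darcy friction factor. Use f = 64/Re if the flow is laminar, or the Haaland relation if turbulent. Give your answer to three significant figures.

V = 4Q/(πD²) = 1.410 m/s
Re = VD/ν = 1.410·0.0411/1.22×10^-4 = 475
Re < 2300 → laminar → f = 64/Re = 0.1348

Re ≈ 475; laminar; f = 64/Re ≈ 0.135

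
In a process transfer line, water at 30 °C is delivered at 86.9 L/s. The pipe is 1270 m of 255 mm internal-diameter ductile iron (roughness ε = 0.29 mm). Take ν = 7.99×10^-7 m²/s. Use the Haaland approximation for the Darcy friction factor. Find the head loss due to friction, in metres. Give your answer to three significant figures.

V = 4Q/(πD²) = 4·0.0869/(π·0.255²) = 1.702 m/s
Re = VD/ν = 1.702·0.255/7.99×10^-7 = 5.43×10^5 → turbulent
ε/D = 0.29/255 = 0.00114
Haaland: f = 0.02075
h_f = f(L/D)V²/(2g) = 0.02075·(1270/0.255)·1.702²/(2·9.81) = 15.25 m

h_f ≈ 15.2 m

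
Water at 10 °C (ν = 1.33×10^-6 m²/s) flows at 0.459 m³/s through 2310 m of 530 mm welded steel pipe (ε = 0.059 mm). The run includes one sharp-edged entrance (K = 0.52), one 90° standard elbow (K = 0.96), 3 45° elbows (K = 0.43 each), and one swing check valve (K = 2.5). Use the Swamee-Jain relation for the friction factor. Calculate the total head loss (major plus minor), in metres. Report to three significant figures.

V = 4Q/(πD²) = 2.081 m/s; V²/2g = 0.2206 m
Re = 8.29×10^5, ε/D = 1.11×10^-4 → f = 0.01389 (Swamee-Jain)
Major: h_f = f(L/D)·V²/2g = 0.01389·4358·0.2206 = 13.35 m
Minor: ΣK = 5.27; h_m = ΣK·V²/2g = 1.163 m
Total H_L = 13.35 + 1.163 = 14.51 m

H_L ≈ 14.5 m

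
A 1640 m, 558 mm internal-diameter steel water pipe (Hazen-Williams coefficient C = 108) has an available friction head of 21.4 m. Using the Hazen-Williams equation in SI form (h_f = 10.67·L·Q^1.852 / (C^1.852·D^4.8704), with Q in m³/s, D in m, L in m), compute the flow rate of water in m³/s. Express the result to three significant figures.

Rearranging: Q = [h_f·C^1.852·D^4.8704 / (10.67·L)]^(1/1.852)
Q = [21.4·108^1.852·0.558^4.8704 / (10.67·1640)]^0.540 = 0.6229 m³/s

Q ≈ 0.623 m³/s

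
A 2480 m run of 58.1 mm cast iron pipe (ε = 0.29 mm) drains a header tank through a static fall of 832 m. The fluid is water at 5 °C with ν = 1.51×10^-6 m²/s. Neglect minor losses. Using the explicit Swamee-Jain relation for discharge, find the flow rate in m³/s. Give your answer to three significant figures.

Q ≈ 0.00931 m³/s

Swamee-Jain (Type II): Q = -0.965·√(gD⁵h_f/L)·ln[ε/(3.7D) + √(3.17ν²L/(gD³h_f))]
√(gD⁵h_f/L) = √(9.81·0.0581⁵·832/2480) = 0.001476
ε/(3.7D) = 0.00135; √(3.17ν²L/(gD³h_f)) = 1.06×10^-4
Q = -0.965·0.001476·ln(0.001455) = 0.009306 m³/s
Check: V = 3.51 m/s, Re = 1.35×10^5, f = 0.03127, h_f = 838 m ≈ 832 m ✓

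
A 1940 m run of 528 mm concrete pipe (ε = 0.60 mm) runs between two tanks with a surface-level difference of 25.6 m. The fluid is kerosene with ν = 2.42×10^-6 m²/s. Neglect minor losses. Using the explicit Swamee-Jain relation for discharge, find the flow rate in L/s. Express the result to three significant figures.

Q ≈ 562 L/s

Swamee-Jain (Type II): Q = -0.965·√(gD⁵h_f/L)·ln[ε/(3.7D) + √(3.17ν²L/(gD³h_f))]
√(gD⁵h_f/L) = √(9.81·0.528⁵·25.6/1940) = 0.07289
ε/(3.7D) = 3.07×10^-4; √(3.17ν²L/(gD³h_f)) = 3.12×10^-5
Q = -0.965·0.07289·ln(3.383×10^-4) = 0.5621 m³/s
Check: V = 2.57 m/s, Re = 5.60×10^5, f = 0.02087, h_f = 25.7 m ≈ 25.6 m ✓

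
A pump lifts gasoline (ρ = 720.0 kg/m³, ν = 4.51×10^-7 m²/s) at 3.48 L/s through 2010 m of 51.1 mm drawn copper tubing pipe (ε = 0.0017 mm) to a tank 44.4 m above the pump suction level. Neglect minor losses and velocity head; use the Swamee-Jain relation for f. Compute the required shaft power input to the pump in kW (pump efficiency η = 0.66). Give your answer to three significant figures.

P_shaft ≈ 5.08 kW

V = 4Q/(πD²) = 1.697 m/s; Re = 1.92×10^5; ε/D = 3.33×10^-5; f = 0.01595
h_f = f(L/D)V²/2g = 92.05 m
Total head H = z + h_f = 44.4 + 92.05 = 136.5 m
P_hyd = ρgQH = 720.0·9.81·0.00348·136.5 = 3.354 kW
P_shaft = P_hyd/η = 3.354/0.66 = 5.082 kW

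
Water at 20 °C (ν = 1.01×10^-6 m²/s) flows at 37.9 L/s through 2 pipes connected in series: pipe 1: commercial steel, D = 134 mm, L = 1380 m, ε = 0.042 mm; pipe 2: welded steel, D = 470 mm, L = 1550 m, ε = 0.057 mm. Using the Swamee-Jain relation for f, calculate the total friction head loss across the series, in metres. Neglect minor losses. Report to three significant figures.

H ≈ 64.2 m

Pipe 1: V = 2.687 m/s, Re = 3.57×10^5, ε/D = 3.13×10^-4, f = 0.01690, h_1 = f(L/D)V²/2g = 64.07 m
Pipe 2: V = 0.2185 m/s, Re = 1.02×10^5, ε/D = 1.21×10^-4, f = 0.01852, h_2 = f(L/D)V²/2g = 0.1485 m
Series → Q common, losses add: H = Σh = 64.22 m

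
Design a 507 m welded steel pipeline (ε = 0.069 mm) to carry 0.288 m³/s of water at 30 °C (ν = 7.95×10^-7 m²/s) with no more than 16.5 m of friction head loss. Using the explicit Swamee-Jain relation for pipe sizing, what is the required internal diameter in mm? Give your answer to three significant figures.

Swamee-Jain (Type III): D = 0.66·[ε^1.25·(LQ²/(gh_f))^4.75 + ν·Q^9.4·(L/(gh_f))^5.2]^0.04
LQ²/(gh_f) = 0.2598; L/(gh_f) = 3.132
Term 1 = ε^1.25·(…)^4.75 = 1.04×10^-8; Term 2 = ν·Q^9.4·(…)^5.2 = 2.50×10^-9
D = 0.66·(1.04×10^-8 + 2.50×10^-9)^0.04 = 0.3192 m = 319 mm
Check: V = 3.60 m/s, Re = 1.45×10^6, f = 0.01469, h_f = 15.4 m ≈ 16.5 m ✓

D ≈ 319 mm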